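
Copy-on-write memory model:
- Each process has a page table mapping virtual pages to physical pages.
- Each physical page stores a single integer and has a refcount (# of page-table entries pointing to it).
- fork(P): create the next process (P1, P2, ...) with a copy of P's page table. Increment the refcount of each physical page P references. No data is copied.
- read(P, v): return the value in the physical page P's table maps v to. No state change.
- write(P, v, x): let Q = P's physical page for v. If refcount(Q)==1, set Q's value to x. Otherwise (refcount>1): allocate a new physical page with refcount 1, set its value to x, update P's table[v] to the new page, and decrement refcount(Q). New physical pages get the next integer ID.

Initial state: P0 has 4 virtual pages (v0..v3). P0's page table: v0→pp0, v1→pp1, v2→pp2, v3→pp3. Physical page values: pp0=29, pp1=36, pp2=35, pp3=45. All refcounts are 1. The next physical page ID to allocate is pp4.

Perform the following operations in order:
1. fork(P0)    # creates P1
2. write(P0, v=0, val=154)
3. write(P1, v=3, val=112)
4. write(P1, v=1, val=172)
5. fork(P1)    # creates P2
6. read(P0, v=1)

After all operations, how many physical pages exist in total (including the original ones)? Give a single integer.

Op 1: fork(P0) -> P1. 4 ppages; refcounts: pp0:2 pp1:2 pp2:2 pp3:2
Op 2: write(P0, v0, 154). refcount(pp0)=2>1 -> COPY to pp4. 5 ppages; refcounts: pp0:1 pp1:2 pp2:2 pp3:2 pp4:1
Op 3: write(P1, v3, 112). refcount(pp3)=2>1 -> COPY to pp5. 6 ppages; refcounts: pp0:1 pp1:2 pp2:2 pp3:1 pp4:1 pp5:1
Op 4: write(P1, v1, 172). refcount(pp1)=2>1 -> COPY to pp6. 7 ppages; refcounts: pp0:1 pp1:1 pp2:2 pp3:1 pp4:1 pp5:1 pp6:1
Op 5: fork(P1) -> P2. 7 ppages; refcounts: pp0:2 pp1:1 pp2:3 pp3:1 pp4:1 pp5:2 pp6:2
Op 6: read(P0, v1) -> 36. No state change.

Answer: 7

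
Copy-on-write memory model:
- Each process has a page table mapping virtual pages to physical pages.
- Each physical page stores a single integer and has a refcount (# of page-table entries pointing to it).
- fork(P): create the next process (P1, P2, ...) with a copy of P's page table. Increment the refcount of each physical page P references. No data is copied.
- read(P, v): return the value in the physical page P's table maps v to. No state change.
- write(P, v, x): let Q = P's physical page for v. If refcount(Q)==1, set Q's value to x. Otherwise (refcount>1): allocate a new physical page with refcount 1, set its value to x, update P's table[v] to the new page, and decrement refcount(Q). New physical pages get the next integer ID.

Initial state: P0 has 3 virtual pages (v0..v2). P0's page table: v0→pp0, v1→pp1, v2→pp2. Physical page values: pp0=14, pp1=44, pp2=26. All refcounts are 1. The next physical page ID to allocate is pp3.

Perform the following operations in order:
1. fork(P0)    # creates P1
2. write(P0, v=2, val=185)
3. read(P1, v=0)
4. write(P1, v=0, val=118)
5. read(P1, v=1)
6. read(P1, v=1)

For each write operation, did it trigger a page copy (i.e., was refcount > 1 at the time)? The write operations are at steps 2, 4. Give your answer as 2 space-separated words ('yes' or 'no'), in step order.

Op 1: fork(P0) -> P1. 3 ppages; refcounts: pp0:2 pp1:2 pp2:2
Op 2: write(P0, v2, 185). refcount(pp2)=2>1 -> COPY to pp3. 4 ppages; refcounts: pp0:2 pp1:2 pp2:1 pp3:1
Op 3: read(P1, v0) -> 14. No state change.
Op 4: write(P1, v0, 118). refcount(pp0)=2>1 -> COPY to pp4. 5 ppages; refcounts: pp0:1 pp1:2 pp2:1 pp3:1 pp4:1
Op 5: read(P1, v1) -> 44. No state change.
Op 6: read(P1, v1) -> 44. No state change.

yes yes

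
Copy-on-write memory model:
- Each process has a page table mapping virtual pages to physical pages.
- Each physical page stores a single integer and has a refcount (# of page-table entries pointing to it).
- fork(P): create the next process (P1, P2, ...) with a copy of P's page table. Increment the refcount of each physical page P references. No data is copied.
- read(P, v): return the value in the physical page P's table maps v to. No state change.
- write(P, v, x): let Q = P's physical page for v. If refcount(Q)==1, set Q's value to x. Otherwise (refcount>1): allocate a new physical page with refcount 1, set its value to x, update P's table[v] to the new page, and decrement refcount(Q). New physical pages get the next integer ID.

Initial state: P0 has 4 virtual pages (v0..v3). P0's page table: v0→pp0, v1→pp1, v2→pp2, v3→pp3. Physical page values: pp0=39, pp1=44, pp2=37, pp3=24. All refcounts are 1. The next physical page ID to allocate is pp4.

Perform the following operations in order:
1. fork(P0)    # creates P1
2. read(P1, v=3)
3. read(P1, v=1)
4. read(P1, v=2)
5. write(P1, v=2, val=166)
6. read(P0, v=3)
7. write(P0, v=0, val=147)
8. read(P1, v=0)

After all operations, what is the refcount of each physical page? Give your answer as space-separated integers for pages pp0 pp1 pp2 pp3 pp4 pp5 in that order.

Answer: 1 2 1 2 1 1

Derivation:
Op 1: fork(P0) -> P1. 4 ppages; refcounts: pp0:2 pp1:2 pp2:2 pp3:2
Op 2: read(P1, v3) -> 24. No state change.
Op 3: read(P1, v1) -> 44. No state change.
Op 4: read(P1, v2) -> 37. No state change.
Op 5: write(P1, v2, 166). refcount(pp2)=2>1 -> COPY to pp4. 5 ppages; refcounts: pp0:2 pp1:2 pp2:1 pp3:2 pp4:1
Op 6: read(P0, v3) -> 24. No state change.
Op 7: write(P0, v0, 147). refcount(pp0)=2>1 -> COPY to pp5. 6 ppages; refcounts: pp0:1 pp1:2 pp2:1 pp3:2 pp4:1 pp5:1
Op 8: read(P1, v0) -> 39. No state change.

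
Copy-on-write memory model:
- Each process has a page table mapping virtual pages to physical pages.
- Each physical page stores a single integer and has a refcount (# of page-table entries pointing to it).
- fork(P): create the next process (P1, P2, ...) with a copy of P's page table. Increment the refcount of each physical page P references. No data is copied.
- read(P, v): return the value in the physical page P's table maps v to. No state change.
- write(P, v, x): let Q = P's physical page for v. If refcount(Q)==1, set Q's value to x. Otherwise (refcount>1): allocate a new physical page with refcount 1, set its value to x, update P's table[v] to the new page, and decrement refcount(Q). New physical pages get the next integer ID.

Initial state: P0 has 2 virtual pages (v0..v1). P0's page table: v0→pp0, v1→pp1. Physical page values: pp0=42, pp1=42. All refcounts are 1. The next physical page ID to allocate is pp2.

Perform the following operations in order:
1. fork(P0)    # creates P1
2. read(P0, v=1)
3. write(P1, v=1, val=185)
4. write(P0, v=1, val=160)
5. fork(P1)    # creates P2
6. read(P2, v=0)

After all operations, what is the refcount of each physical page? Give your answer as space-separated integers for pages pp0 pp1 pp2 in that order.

Op 1: fork(P0) -> P1. 2 ppages; refcounts: pp0:2 pp1:2
Op 2: read(P0, v1) -> 42. No state change.
Op 3: write(P1, v1, 185). refcount(pp1)=2>1 -> COPY to pp2. 3 ppages; refcounts: pp0:2 pp1:1 pp2:1
Op 4: write(P0, v1, 160). refcount(pp1)=1 -> write in place. 3 ppages; refcounts: pp0:2 pp1:1 pp2:1
Op 5: fork(P1) -> P2. 3 ppages; refcounts: pp0:3 pp1:1 pp2:2
Op 6: read(P2, v0) -> 42. No state change.

Answer: 3 1 2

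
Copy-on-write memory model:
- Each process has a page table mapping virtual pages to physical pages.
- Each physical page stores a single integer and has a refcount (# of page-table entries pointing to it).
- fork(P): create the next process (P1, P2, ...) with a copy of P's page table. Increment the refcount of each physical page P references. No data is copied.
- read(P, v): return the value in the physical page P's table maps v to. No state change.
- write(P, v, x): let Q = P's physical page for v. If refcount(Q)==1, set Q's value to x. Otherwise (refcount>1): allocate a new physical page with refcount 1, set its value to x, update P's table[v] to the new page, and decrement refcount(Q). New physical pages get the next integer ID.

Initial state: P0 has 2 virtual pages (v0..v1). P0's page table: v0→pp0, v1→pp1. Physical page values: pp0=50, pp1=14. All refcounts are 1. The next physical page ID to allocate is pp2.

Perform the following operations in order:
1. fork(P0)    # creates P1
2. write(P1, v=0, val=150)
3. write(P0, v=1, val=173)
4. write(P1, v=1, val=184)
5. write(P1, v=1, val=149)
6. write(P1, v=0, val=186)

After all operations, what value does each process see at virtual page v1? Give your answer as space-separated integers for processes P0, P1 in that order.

Op 1: fork(P0) -> P1. 2 ppages; refcounts: pp0:2 pp1:2
Op 2: write(P1, v0, 150). refcount(pp0)=2>1 -> COPY to pp2. 3 ppages; refcounts: pp0:1 pp1:2 pp2:1
Op 3: write(P0, v1, 173). refcount(pp1)=2>1 -> COPY to pp3. 4 ppages; refcounts: pp0:1 pp1:1 pp2:1 pp3:1
Op 4: write(P1, v1, 184). refcount(pp1)=1 -> write in place. 4 ppages; refcounts: pp0:1 pp1:1 pp2:1 pp3:1
Op 5: write(P1, v1, 149). refcount(pp1)=1 -> write in place. 4 ppages; refcounts: pp0:1 pp1:1 pp2:1 pp3:1
Op 6: write(P1, v0, 186). refcount(pp2)=1 -> write in place. 4 ppages; refcounts: pp0:1 pp1:1 pp2:1 pp3:1
P0: v1 -> pp3 = 173
P1: v1 -> pp1 = 149

Answer: 173 149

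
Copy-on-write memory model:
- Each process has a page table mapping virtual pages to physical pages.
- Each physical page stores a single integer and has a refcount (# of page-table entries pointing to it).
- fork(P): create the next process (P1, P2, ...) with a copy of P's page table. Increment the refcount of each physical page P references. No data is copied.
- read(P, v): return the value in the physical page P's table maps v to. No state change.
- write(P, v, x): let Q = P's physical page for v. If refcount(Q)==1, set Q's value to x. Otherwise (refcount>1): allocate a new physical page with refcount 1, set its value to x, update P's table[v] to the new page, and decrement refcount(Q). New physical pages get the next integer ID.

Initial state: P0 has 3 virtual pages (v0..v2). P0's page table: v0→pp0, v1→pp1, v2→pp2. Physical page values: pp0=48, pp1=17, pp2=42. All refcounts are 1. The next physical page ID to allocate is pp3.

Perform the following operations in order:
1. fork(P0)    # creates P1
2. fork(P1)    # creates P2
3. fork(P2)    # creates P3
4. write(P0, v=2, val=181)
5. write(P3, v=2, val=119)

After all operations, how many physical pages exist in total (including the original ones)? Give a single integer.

Answer: 5

Derivation:
Op 1: fork(P0) -> P1. 3 ppages; refcounts: pp0:2 pp1:2 pp2:2
Op 2: fork(P1) -> P2. 3 ppages; refcounts: pp0:3 pp1:3 pp2:3
Op 3: fork(P2) -> P3. 3 ppages; refcounts: pp0:4 pp1:4 pp2:4
Op 4: write(P0, v2, 181). refcount(pp2)=4>1 -> COPY to pp3. 4 ppages; refcounts: pp0:4 pp1:4 pp2:3 pp3:1
Op 5: write(P3, v2, 119). refcount(pp2)=3>1 -> COPY to pp4. 5 ppages; refcounts: pp0:4 pp1:4 pp2:2 pp3:1 pp4:1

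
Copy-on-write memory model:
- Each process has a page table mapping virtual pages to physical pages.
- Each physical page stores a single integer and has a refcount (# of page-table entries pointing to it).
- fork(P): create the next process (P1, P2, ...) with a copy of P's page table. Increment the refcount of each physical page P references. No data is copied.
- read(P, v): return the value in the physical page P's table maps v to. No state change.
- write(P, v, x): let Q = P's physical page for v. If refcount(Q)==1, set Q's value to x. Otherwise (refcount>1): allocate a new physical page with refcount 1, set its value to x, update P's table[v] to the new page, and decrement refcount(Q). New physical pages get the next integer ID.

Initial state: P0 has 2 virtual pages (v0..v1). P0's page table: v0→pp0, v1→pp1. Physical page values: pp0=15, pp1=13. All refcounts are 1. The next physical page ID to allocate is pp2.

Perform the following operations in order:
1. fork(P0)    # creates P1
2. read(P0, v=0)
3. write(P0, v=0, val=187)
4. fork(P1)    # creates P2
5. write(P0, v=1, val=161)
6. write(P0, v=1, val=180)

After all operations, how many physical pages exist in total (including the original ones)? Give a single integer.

Answer: 4

Derivation:
Op 1: fork(P0) -> P1. 2 ppages; refcounts: pp0:2 pp1:2
Op 2: read(P0, v0) -> 15. No state change.
Op 3: write(P0, v0, 187). refcount(pp0)=2>1 -> COPY to pp2. 3 ppages; refcounts: pp0:1 pp1:2 pp2:1
Op 4: fork(P1) -> P2. 3 ppages; refcounts: pp0:2 pp1:3 pp2:1
Op 5: write(P0, v1, 161). refcount(pp1)=3>1 -> COPY to pp3. 4 ppages; refcounts: pp0:2 pp1:2 pp2:1 pp3:1
Op 6: write(P0, v1, 180). refcount(pp3)=1 -> write in place. 4 ppages; refcounts: pp0:2 pp1:2 pp2:1 pp3:1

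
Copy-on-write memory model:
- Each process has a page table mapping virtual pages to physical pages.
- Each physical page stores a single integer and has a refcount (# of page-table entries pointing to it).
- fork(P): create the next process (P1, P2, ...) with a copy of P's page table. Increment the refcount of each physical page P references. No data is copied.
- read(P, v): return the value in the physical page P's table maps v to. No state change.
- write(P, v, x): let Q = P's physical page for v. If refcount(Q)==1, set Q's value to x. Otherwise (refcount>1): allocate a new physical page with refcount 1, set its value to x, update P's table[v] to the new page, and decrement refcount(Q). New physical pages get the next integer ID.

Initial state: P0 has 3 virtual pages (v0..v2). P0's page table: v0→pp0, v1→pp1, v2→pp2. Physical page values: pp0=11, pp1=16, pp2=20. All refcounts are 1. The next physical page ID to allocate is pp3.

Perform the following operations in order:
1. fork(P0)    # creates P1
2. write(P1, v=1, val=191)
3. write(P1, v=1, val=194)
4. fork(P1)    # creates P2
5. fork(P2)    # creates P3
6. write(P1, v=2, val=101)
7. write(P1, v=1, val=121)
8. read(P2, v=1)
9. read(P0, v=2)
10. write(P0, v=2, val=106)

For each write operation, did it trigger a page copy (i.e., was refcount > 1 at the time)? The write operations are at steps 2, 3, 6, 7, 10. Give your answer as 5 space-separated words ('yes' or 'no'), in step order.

Op 1: fork(P0) -> P1. 3 ppages; refcounts: pp0:2 pp1:2 pp2:2
Op 2: write(P1, v1, 191). refcount(pp1)=2>1 -> COPY to pp3. 4 ppages; refcounts: pp0:2 pp1:1 pp2:2 pp3:1
Op 3: write(P1, v1, 194). refcount(pp3)=1 -> write in place. 4 ppages; refcounts: pp0:2 pp1:1 pp2:2 pp3:1
Op 4: fork(P1) -> P2. 4 ppages; refcounts: pp0:3 pp1:1 pp2:3 pp3:2
Op 5: fork(P2) -> P3. 4 ppages; refcounts: pp0:4 pp1:1 pp2:4 pp3:3
Op 6: write(P1, v2, 101). refcount(pp2)=4>1 -> COPY to pp4. 5 ppages; refcounts: pp0:4 pp1:1 pp2:3 pp3:3 pp4:1
Op 7: write(P1, v1, 121). refcount(pp3)=3>1 -> COPY to pp5. 6 ppages; refcounts: pp0:4 pp1:1 pp2:3 pp3:2 pp4:1 pp5:1
Op 8: read(P2, v1) -> 194. No state change.
Op 9: read(P0, v2) -> 20. No state change.
Op 10: write(P0, v2, 106). refcount(pp2)=3>1 -> COPY to pp6. 7 ppages; refcounts: pp0:4 pp1:1 pp2:2 pp3:2 pp4:1 pp5:1 pp6:1

yes no yes yes yes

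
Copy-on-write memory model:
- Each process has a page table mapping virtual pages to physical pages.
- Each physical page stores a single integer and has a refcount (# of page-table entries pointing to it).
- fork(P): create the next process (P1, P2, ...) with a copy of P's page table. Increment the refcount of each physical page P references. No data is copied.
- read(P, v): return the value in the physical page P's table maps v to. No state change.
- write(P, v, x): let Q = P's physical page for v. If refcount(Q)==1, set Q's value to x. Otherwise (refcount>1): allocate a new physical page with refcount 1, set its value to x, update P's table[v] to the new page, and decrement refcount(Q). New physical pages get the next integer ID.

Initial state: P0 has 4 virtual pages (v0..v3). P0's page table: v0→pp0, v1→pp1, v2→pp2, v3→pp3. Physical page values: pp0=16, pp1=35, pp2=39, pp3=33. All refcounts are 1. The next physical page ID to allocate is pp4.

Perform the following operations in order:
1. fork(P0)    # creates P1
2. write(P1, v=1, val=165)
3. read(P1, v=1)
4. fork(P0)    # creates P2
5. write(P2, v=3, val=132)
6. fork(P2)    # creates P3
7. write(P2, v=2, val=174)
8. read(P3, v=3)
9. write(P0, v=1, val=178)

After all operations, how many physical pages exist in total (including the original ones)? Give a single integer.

Answer: 8

Derivation:
Op 1: fork(P0) -> P1. 4 ppages; refcounts: pp0:2 pp1:2 pp2:2 pp3:2
Op 2: write(P1, v1, 165). refcount(pp1)=2>1 -> COPY to pp4. 5 ppages; refcounts: pp0:2 pp1:1 pp2:2 pp3:2 pp4:1
Op 3: read(P1, v1) -> 165. No state change.
Op 4: fork(P0) -> P2. 5 ppages; refcounts: pp0:3 pp1:2 pp2:3 pp3:3 pp4:1
Op 5: write(P2, v3, 132). refcount(pp3)=3>1 -> COPY to pp5. 6 ppages; refcounts: pp0:3 pp1:2 pp2:3 pp3:2 pp4:1 pp5:1
Op 6: fork(P2) -> P3. 6 ppages; refcounts: pp0:4 pp1:3 pp2:4 pp3:2 pp4:1 pp5:2
Op 7: write(P2, v2, 174). refcount(pp2)=4>1 -> COPY to pp6. 7 ppages; refcounts: pp0:4 pp1:3 pp2:3 pp3:2 pp4:1 pp5:2 pp6:1
Op 8: read(P3, v3) -> 132. No state change.
Op 9: write(P0, v1, 178). refcount(pp1)=3>1 -> COPY to pp7. 8 ppages; refcounts: pp0:4 pp1:2 pp2:3 pp3:2 pp4:1 pp5:2 pp6:1 pp7:1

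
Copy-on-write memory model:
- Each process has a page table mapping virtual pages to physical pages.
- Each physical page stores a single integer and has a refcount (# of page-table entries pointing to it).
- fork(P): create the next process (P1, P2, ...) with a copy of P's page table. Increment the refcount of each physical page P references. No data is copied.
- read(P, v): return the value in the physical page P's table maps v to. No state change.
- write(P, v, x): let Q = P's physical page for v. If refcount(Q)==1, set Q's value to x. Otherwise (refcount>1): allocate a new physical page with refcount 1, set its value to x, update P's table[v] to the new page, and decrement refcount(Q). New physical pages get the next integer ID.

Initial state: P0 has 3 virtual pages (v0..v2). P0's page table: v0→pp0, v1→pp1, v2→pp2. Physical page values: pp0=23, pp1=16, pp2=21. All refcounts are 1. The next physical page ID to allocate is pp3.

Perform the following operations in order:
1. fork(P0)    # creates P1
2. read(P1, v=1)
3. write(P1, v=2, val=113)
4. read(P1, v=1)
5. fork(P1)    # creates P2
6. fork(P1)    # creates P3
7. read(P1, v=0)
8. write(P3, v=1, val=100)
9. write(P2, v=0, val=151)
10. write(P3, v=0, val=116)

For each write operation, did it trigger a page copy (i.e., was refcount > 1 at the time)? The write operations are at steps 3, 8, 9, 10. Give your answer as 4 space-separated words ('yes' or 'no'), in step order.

Op 1: fork(P0) -> P1. 3 ppages; refcounts: pp0:2 pp1:2 pp2:2
Op 2: read(P1, v1) -> 16. No state change.
Op 3: write(P1, v2, 113). refcount(pp2)=2>1 -> COPY to pp3. 4 ppages; refcounts: pp0:2 pp1:2 pp2:1 pp3:1
Op 4: read(P1, v1) -> 16. No state change.
Op 5: fork(P1) -> P2. 4 ppages; refcounts: pp0:3 pp1:3 pp2:1 pp3:2
Op 6: fork(P1) -> P3. 4 ppages; refcounts: pp0:4 pp1:4 pp2:1 pp3:3
Op 7: read(P1, v0) -> 23. No state change.
Op 8: write(P3, v1, 100). refcount(pp1)=4>1 -> COPY to pp4. 5 ppages; refcounts: pp0:4 pp1:3 pp2:1 pp3:3 pp4:1
Op 9: write(P2, v0, 151). refcount(pp0)=4>1 -> COPY to pp5. 6 ppages; refcounts: pp0:3 pp1:3 pp2:1 pp3:3 pp4:1 pp5:1
Op 10: write(P3, v0, 116). refcount(pp0)=3>1 -> COPY to pp6. 7 ppages; refcounts: pp0:2 pp1:3 pp2:1 pp3:3 pp4:1 pp5:1 pp6:1

yes yes yes yes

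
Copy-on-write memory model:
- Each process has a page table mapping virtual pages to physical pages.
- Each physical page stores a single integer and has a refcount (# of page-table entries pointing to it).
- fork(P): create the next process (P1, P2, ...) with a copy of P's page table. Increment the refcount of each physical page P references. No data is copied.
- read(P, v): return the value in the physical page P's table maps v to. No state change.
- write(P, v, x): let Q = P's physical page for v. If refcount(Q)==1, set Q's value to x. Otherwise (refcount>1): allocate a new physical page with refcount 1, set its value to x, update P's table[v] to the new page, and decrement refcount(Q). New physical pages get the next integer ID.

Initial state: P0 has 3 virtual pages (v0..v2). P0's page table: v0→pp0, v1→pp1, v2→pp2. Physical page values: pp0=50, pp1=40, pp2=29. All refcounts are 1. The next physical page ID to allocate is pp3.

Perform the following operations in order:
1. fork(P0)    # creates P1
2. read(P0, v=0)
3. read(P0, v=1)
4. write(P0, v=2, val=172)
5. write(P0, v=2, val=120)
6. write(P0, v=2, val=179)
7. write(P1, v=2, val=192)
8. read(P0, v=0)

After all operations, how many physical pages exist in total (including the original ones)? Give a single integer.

Op 1: fork(P0) -> P1. 3 ppages; refcounts: pp0:2 pp1:2 pp2:2
Op 2: read(P0, v0) -> 50. No state change.
Op 3: read(P0, v1) -> 40. No state change.
Op 4: write(P0, v2, 172). refcount(pp2)=2>1 -> COPY to pp3. 4 ppages; refcounts: pp0:2 pp1:2 pp2:1 pp3:1
Op 5: write(P0, v2, 120). refcount(pp3)=1 -> write in place. 4 ppages; refcounts: pp0:2 pp1:2 pp2:1 pp3:1
Op 6: write(P0, v2, 179). refcount(pp3)=1 -> write in place. 4 ppages; refcounts: pp0:2 pp1:2 pp2:1 pp3:1
Op 7: write(P1, v2, 192). refcount(pp2)=1 -> write in place. 4 ppages; refcounts: pp0:2 pp1:2 pp2:1 pp3:1
Op 8: read(P0, v0) -> 50. No state change.

Answer: 4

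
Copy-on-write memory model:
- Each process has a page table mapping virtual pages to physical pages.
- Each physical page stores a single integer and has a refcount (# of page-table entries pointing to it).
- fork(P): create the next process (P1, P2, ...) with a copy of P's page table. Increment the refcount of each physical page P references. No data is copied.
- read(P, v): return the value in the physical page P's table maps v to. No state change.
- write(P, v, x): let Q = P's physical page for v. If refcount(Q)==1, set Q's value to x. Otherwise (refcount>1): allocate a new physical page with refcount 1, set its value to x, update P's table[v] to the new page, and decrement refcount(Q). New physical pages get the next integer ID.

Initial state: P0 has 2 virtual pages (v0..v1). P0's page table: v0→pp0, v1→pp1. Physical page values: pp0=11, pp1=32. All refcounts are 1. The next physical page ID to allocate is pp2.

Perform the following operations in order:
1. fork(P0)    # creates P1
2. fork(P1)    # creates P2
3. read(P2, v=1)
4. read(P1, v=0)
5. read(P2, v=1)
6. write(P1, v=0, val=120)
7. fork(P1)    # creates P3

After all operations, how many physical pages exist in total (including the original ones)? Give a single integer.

Op 1: fork(P0) -> P1. 2 ppages; refcounts: pp0:2 pp1:2
Op 2: fork(P1) -> P2. 2 ppages; refcounts: pp0:3 pp1:3
Op 3: read(P2, v1) -> 32. No state change.
Op 4: read(P1, v0) -> 11. No state change.
Op 5: read(P2, v1) -> 32. No state change.
Op 6: write(P1, v0, 120). refcount(pp0)=3>1 -> COPY to pp2. 3 ppages; refcounts: pp0:2 pp1:3 pp2:1
Op 7: fork(P1) -> P3. 3 ppages; refcounts: pp0:2 pp1:4 pp2:2

Answer: 3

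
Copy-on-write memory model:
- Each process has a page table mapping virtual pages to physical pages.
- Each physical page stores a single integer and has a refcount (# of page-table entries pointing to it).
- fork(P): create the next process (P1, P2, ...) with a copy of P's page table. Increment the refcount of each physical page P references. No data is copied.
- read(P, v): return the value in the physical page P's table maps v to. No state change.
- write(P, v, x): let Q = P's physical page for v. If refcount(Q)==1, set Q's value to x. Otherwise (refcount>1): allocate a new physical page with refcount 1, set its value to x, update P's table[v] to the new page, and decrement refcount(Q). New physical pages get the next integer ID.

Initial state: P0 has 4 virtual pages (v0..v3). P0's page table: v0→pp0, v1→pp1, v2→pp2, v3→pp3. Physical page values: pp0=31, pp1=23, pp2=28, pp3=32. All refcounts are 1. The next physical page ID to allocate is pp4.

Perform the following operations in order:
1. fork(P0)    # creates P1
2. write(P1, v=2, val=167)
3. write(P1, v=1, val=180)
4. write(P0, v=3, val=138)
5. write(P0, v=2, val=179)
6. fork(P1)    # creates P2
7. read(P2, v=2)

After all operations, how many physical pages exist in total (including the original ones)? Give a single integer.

Op 1: fork(P0) -> P1. 4 ppages; refcounts: pp0:2 pp1:2 pp2:2 pp3:2
Op 2: write(P1, v2, 167). refcount(pp2)=2>1 -> COPY to pp4. 5 ppages; refcounts: pp0:2 pp1:2 pp2:1 pp3:2 pp4:1
Op 3: write(P1, v1, 180). refcount(pp1)=2>1 -> COPY to pp5. 6 ppages; refcounts: pp0:2 pp1:1 pp2:1 pp3:2 pp4:1 pp5:1
Op 4: write(P0, v3, 138). refcount(pp3)=2>1 -> COPY to pp6. 7 ppages; refcounts: pp0:2 pp1:1 pp2:1 pp3:1 pp4:1 pp5:1 pp6:1
Op 5: write(P0, v2, 179). refcount(pp2)=1 -> write in place. 7 ppages; refcounts: pp0:2 pp1:1 pp2:1 pp3:1 pp4:1 pp5:1 pp6:1
Op 6: fork(P1) -> P2. 7 ppages; refcounts: pp0:3 pp1:1 pp2:1 pp3:2 pp4:2 pp5:2 pp6:1
Op 7: read(P2, v2) -> 167. No state change.

Answer: 7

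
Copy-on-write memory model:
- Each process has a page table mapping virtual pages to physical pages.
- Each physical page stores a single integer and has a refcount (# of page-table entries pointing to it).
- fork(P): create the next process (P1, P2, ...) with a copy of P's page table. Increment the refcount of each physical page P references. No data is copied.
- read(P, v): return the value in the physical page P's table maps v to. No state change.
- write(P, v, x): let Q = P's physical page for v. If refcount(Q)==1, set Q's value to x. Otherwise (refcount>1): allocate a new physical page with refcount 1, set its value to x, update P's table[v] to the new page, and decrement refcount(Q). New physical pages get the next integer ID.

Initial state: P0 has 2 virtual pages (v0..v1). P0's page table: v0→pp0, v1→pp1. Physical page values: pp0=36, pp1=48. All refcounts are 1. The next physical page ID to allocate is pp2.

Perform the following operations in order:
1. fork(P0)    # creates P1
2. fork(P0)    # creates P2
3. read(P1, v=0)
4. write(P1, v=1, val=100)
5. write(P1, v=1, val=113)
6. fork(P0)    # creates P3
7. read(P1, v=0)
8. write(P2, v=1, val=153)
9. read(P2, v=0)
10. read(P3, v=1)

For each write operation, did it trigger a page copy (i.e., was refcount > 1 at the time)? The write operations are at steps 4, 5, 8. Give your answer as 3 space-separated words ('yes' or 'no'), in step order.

Op 1: fork(P0) -> P1. 2 ppages; refcounts: pp0:2 pp1:2
Op 2: fork(P0) -> P2. 2 ppages; refcounts: pp0:3 pp1:3
Op 3: read(P1, v0) -> 36. No state change.
Op 4: write(P1, v1, 100). refcount(pp1)=3>1 -> COPY to pp2. 3 ppages; refcounts: pp0:3 pp1:2 pp2:1
Op 5: write(P1, v1, 113). refcount(pp2)=1 -> write in place. 3 ppages; refcounts: pp0:3 pp1:2 pp2:1
Op 6: fork(P0) -> P3. 3 ppages; refcounts: pp0:4 pp1:3 pp2:1
Op 7: read(P1, v0) -> 36. No state change.
Op 8: write(P2, v1, 153). refcount(pp1)=3>1 -> COPY to pp3. 4 ppages; refcounts: pp0:4 pp1:2 pp2:1 pp3:1
Op 9: read(P2, v0) -> 36. No state change.
Op 10: read(P3, v1) -> 48. No state change.

yes no yes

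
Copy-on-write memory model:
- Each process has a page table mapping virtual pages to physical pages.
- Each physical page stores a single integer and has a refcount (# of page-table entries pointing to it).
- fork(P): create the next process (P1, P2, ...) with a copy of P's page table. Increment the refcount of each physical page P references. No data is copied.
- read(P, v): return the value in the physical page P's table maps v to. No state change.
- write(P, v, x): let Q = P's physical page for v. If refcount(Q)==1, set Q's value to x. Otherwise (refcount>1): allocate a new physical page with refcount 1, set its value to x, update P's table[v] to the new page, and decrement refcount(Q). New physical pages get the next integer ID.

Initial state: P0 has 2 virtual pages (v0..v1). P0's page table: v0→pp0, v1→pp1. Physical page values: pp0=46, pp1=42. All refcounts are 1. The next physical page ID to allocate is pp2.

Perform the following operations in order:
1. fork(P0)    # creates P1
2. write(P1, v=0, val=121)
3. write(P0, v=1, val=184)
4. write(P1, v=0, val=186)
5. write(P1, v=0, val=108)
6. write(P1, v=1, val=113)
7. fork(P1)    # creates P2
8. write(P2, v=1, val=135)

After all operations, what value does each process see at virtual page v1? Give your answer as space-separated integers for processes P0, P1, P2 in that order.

Answer: 184 113 135

Derivation:
Op 1: fork(P0) -> P1. 2 ppages; refcounts: pp0:2 pp1:2
Op 2: write(P1, v0, 121). refcount(pp0)=2>1 -> COPY to pp2. 3 ppages; refcounts: pp0:1 pp1:2 pp2:1
Op 3: write(P0, v1, 184). refcount(pp1)=2>1 -> COPY to pp3. 4 ppages; refcounts: pp0:1 pp1:1 pp2:1 pp3:1
Op 4: write(P1, v0, 186). refcount(pp2)=1 -> write in place. 4 ppages; refcounts: pp0:1 pp1:1 pp2:1 pp3:1
Op 5: write(P1, v0, 108). refcount(pp2)=1 -> write in place. 4 ppages; refcounts: pp0:1 pp1:1 pp2:1 pp3:1
Op 6: write(P1, v1, 113). refcount(pp1)=1 -> write in place. 4 ppages; refcounts: pp0:1 pp1:1 pp2:1 pp3:1
Op 7: fork(P1) -> P2. 4 ppages; refcounts: pp0:1 pp1:2 pp2:2 pp3:1
Op 8: write(P2, v1, 135). refcount(pp1)=2>1 -> COPY to pp4. 5 ppages; refcounts: pp0:1 pp1:1 pp2:2 pp3:1 pp4:1
P0: v1 -> pp3 = 184
P1: v1 -> pp1 = 113
P2: v1 -> pp4 = 135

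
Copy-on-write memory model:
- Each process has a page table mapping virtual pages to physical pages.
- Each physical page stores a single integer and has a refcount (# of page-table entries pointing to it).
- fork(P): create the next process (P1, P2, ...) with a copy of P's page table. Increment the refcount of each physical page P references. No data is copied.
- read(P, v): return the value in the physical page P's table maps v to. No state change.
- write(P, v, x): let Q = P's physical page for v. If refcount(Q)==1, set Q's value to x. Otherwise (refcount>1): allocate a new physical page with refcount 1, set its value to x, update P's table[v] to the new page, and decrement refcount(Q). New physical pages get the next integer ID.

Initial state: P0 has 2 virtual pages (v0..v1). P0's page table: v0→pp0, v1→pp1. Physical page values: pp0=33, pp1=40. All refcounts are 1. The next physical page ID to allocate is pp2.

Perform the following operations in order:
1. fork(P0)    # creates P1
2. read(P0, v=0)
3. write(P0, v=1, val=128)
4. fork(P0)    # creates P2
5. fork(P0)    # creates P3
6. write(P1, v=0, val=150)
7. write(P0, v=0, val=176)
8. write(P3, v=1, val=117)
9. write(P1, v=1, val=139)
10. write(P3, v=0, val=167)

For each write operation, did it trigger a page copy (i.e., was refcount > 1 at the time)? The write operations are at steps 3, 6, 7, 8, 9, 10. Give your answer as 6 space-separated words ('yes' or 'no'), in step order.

Op 1: fork(P0) -> P1. 2 ppages; refcounts: pp0:2 pp1:2
Op 2: read(P0, v0) -> 33. No state change.
Op 3: write(P0, v1, 128). refcount(pp1)=2>1 -> COPY to pp2. 3 ppages; refcounts: pp0:2 pp1:1 pp2:1
Op 4: fork(P0) -> P2. 3 ppages; refcounts: pp0:3 pp1:1 pp2:2
Op 5: fork(P0) -> P3. 3 ppages; refcounts: pp0:4 pp1:1 pp2:3
Op 6: write(P1, v0, 150). refcount(pp0)=4>1 -> COPY to pp3. 4 ppages; refcounts: pp0:3 pp1:1 pp2:3 pp3:1
Op 7: write(P0, v0, 176). refcount(pp0)=3>1 -> COPY to pp4. 5 ppages; refcounts: pp0:2 pp1:1 pp2:3 pp3:1 pp4:1
Op 8: write(P3, v1, 117). refcount(pp2)=3>1 -> COPY to pp5. 6 ppages; refcounts: pp0:2 pp1:1 pp2:2 pp3:1 pp4:1 pp5:1
Op 9: write(P1, v1, 139). refcount(pp1)=1 -> write in place. 6 ppages; refcounts: pp0:2 pp1:1 pp2:2 pp3:1 pp4:1 pp5:1
Op 10: write(P3, v0, 167). refcount(pp0)=2>1 -> COPY to pp6. 7 ppages; refcounts: pp0:1 pp1:1 pp2:2 pp3:1 pp4:1 pp5:1 pp6:1

yes yes yes yes no yes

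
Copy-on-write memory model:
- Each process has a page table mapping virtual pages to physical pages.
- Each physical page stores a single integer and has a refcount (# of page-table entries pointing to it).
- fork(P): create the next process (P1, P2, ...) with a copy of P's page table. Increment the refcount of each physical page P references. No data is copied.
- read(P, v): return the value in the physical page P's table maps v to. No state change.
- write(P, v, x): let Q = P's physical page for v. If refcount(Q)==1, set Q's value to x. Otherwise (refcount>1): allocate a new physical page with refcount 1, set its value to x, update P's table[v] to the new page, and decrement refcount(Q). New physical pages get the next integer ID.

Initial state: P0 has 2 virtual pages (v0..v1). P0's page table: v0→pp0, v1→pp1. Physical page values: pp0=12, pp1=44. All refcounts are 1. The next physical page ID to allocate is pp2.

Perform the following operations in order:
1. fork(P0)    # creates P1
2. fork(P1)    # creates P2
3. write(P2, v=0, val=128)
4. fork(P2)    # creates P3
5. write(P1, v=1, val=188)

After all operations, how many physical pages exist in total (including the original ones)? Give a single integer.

Answer: 4

Derivation:
Op 1: fork(P0) -> P1. 2 ppages; refcounts: pp0:2 pp1:2
Op 2: fork(P1) -> P2. 2 ppages; refcounts: pp0:3 pp1:3
Op 3: write(P2, v0, 128). refcount(pp0)=3>1 -> COPY to pp2. 3 ppages; refcounts: pp0:2 pp1:3 pp2:1
Op 4: fork(P2) -> P3. 3 ppages; refcounts: pp0:2 pp1:4 pp2:2
Op 5: write(P1, v1, 188). refcount(pp1)=4>1 -> COPY to pp3. 4 ppages; refcounts: pp0:2 pp1:3 pp2:2 pp3:1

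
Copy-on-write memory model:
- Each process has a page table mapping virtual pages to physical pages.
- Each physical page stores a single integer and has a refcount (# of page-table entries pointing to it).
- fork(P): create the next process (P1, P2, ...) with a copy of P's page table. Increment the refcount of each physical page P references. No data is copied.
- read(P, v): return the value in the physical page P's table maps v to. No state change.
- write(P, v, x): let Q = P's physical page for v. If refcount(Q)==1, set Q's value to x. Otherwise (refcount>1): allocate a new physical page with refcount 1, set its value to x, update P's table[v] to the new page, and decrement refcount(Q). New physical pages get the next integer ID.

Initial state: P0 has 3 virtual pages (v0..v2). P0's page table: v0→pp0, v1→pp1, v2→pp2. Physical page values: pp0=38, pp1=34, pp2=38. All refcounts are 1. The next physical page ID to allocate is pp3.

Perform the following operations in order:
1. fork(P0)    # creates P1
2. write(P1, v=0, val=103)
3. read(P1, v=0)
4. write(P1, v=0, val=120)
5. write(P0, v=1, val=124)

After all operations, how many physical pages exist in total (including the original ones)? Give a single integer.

Op 1: fork(P0) -> P1. 3 ppages; refcounts: pp0:2 pp1:2 pp2:2
Op 2: write(P1, v0, 103). refcount(pp0)=2>1 -> COPY to pp3. 4 ppages; refcounts: pp0:1 pp1:2 pp2:2 pp3:1
Op 3: read(P1, v0) -> 103. No state change.
Op 4: write(P1, v0, 120). refcount(pp3)=1 -> write in place. 4 ppages; refcounts: pp0:1 pp1:2 pp2:2 pp3:1
Op 5: write(P0, v1, 124). refcount(pp1)=2>1 -> COPY to pp4. 5 ppages; refcounts: pp0:1 pp1:1 pp2:2 pp3:1 pp4:1

Answer: 5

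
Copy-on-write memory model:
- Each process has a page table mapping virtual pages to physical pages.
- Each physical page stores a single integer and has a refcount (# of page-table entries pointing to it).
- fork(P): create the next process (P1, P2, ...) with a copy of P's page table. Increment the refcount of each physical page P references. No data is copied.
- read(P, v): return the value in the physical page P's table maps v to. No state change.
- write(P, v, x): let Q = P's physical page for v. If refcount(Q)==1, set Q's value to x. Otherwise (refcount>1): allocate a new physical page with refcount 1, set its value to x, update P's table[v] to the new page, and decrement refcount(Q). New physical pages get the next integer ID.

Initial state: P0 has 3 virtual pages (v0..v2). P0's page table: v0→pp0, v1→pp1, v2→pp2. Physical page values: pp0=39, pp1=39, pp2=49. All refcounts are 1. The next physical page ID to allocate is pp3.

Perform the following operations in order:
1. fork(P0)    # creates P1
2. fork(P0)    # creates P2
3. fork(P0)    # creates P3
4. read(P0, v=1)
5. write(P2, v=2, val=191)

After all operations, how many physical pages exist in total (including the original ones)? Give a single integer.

Op 1: fork(P0) -> P1. 3 ppages; refcounts: pp0:2 pp1:2 pp2:2
Op 2: fork(P0) -> P2. 3 ppages; refcounts: pp0:3 pp1:3 pp2:3
Op 3: fork(P0) -> P3. 3 ppages; refcounts: pp0:4 pp1:4 pp2:4
Op 4: read(P0, v1) -> 39. No state change.
Op 5: write(P2, v2, 191). refcount(pp2)=4>1 -> COPY to pp3. 4 ppages; refcounts: pp0:4 pp1:4 pp2:3 pp3:1

Answer: 4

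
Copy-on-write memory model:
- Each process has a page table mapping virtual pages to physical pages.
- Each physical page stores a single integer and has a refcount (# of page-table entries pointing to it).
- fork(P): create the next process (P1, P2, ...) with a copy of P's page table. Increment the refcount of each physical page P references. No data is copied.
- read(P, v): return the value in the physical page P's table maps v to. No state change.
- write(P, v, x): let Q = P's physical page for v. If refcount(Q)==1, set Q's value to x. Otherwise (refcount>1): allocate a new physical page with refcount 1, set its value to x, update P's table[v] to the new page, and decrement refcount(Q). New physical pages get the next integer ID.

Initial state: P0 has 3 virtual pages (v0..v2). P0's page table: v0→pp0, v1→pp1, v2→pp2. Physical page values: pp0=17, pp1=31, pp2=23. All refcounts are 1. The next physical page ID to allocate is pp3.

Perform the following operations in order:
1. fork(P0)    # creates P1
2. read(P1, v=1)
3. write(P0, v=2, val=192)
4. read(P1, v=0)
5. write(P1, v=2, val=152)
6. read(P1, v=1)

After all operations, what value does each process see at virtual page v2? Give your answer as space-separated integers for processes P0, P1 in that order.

Answer: 192 152

Derivation:
Op 1: fork(P0) -> P1. 3 ppages; refcounts: pp0:2 pp1:2 pp2:2
Op 2: read(P1, v1) -> 31. No state change.
Op 3: write(P0, v2, 192). refcount(pp2)=2>1 -> COPY to pp3. 4 ppages; refcounts: pp0:2 pp1:2 pp2:1 pp3:1
Op 4: read(P1, v0) -> 17. No state change.
Op 5: write(P1, v2, 152). refcount(pp2)=1 -> write in place. 4 ppages; refcounts: pp0:2 pp1:2 pp2:1 pp3:1
Op 6: read(P1, v1) -> 31. No state change.
P0: v2 -> pp3 = 192
P1: v2 -> pp2 = 152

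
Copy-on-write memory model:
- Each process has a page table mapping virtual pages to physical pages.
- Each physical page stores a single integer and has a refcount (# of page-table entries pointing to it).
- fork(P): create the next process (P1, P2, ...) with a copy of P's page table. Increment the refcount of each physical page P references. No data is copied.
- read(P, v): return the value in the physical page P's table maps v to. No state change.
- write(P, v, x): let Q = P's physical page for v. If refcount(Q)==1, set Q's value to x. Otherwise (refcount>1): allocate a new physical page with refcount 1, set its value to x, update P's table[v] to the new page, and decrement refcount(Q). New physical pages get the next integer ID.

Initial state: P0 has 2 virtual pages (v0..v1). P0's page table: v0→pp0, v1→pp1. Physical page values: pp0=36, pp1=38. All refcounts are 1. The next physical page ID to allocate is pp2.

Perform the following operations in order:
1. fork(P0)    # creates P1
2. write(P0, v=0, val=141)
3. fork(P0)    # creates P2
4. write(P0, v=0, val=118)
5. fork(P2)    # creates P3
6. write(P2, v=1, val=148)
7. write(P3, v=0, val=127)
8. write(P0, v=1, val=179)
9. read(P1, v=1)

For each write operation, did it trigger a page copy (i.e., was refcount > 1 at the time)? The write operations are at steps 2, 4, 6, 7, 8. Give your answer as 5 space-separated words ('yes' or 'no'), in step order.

Op 1: fork(P0) -> P1. 2 ppages; refcounts: pp0:2 pp1:2
Op 2: write(P0, v0, 141). refcount(pp0)=2>1 -> COPY to pp2. 3 ppages; refcounts: pp0:1 pp1:2 pp2:1
Op 3: fork(P0) -> P2. 3 ppages; refcounts: pp0:1 pp1:3 pp2:2
Op 4: write(P0, v0, 118). refcount(pp2)=2>1 -> COPY to pp3. 4 ppages; refcounts: pp0:1 pp1:3 pp2:1 pp3:1
Op 5: fork(P2) -> P3. 4 ppages; refcounts: pp0:1 pp1:4 pp2:2 pp3:1
Op 6: write(P2, v1, 148). refcount(pp1)=4>1 -> COPY to pp4. 5 ppages; refcounts: pp0:1 pp1:3 pp2:2 pp3:1 pp4:1
Op 7: write(P3, v0, 127). refcount(pp2)=2>1 -> COPY to pp5. 6 ppages; refcounts: pp0:1 pp1:3 pp2:1 pp3:1 pp4:1 pp5:1
Op 8: write(P0, v1, 179). refcount(pp1)=3>1 -> COPY to pp6. 7 ppages; refcounts: pp0:1 pp1:2 pp2:1 pp3:1 pp4:1 pp5:1 pp6:1
Op 9: read(P1, v1) -> 38. No state change.

yes yes yes yes yes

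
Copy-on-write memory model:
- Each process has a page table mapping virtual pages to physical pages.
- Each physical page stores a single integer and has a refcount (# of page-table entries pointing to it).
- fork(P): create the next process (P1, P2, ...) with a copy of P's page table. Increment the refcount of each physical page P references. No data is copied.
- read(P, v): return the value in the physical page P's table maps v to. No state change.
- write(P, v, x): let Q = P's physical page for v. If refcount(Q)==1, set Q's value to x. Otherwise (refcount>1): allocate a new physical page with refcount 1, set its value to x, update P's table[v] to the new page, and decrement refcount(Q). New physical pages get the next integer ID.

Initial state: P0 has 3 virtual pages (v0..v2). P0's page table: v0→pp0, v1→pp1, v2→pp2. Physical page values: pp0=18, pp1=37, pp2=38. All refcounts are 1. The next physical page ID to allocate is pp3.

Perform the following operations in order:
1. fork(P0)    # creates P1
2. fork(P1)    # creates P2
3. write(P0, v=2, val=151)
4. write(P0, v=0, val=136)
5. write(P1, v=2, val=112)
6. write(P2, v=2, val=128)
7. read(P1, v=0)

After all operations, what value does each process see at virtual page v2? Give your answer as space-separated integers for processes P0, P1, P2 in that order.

Op 1: fork(P0) -> P1. 3 ppages; refcounts: pp0:2 pp1:2 pp2:2
Op 2: fork(P1) -> P2. 3 ppages; refcounts: pp0:3 pp1:3 pp2:3
Op 3: write(P0, v2, 151). refcount(pp2)=3>1 -> COPY to pp3. 4 ppages; refcounts: pp0:3 pp1:3 pp2:2 pp3:1
Op 4: write(P0, v0, 136). refcount(pp0)=3>1 -> COPY to pp4. 5 ppages; refcounts: pp0:2 pp1:3 pp2:2 pp3:1 pp4:1
Op 5: write(P1, v2, 112). refcount(pp2)=2>1 -> COPY to pp5. 6 ppages; refcounts: pp0:2 pp1:3 pp2:1 pp3:1 pp4:1 pp5:1
Op 6: write(P2, v2, 128). refcount(pp2)=1 -> write in place. 6 ppages; refcounts: pp0:2 pp1:3 pp2:1 pp3:1 pp4:1 pp5:1
Op 7: read(P1, v0) -> 18. No state change.
P0: v2 -> pp3 = 151
P1: v2 -> pp5 = 112
P2: v2 -> pp2 = 128

Answer: 151 112 128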